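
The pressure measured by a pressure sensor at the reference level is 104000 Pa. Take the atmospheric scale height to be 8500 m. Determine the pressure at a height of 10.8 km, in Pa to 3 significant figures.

Barometric formula: P = P₀ exp(−z/H).
z/H = 10800/8500.0 = 1.2706; exp(−1.2706) = 0.28066.
P = 104000 × 0.28066 = 29189 Pa.

P ≈ 29200 Pa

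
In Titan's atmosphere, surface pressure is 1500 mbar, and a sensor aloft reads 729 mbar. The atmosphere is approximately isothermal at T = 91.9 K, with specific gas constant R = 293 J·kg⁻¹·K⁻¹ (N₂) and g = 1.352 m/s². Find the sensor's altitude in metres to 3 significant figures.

z ≈ 14400 m

Scale height: H = RT/g = 293 × 91.9 / 1.352 = 19916 m.
Invert the barometric formula: z = H ln(P₀/P).
P₀/P = 1500/729 = 2.0576; ln(2.0576) = 0.72154.
z = 19916 × 0.72154 = 14370 m.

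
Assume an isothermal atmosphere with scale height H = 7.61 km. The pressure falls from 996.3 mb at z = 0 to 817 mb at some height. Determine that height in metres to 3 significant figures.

Invert the barometric formula: z = H ln(P₀/P).
P₀/P = 996.3/817 = 1.2195; ln(1.2195) = 0.19844.
z = 7610.0 × 0.19844 = 1510.1 m.

z ≈ 1510 m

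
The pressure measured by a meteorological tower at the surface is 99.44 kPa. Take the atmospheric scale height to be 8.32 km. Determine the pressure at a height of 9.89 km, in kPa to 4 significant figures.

P ≈ 30.29 kPa

Barometric formula: P = P₀ exp(−z/H).
z/H = 9890.0/8320.0 = 1.1887; exp(−1.1887) = 0.30462.
P = 99.44 × 0.30462 = 30.291 kPa.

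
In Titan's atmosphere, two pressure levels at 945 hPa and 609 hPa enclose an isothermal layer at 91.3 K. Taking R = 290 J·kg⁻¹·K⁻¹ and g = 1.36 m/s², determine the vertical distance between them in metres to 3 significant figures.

Hypsometric equation: Δz = (R T̄/g) ln(P₁/P₂).
R T̄/g = 290 × 91.3 / 1.36 = 19468 m.
ln(945/609) = ln(1.5517) = 0.43935.
Δz = 19468 × 0.43935 = 8553.3 m.

Δz ≈ 8550 m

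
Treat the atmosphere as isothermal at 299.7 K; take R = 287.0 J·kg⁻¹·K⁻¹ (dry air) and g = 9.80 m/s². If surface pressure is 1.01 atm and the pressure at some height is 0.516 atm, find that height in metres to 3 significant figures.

Scale height: H = RT/g = 287.0 × 299.7 / 9.80 = 8776.9 m.
Invert the barometric formula: z = H ln(P₀/P).
P₀/P = 1.01/0.516 = 1.9574; ln(1.9574) = 0.67162.
z = 8776.9 × 0.67162 = 5894.7 m.

z ≈ 5890 m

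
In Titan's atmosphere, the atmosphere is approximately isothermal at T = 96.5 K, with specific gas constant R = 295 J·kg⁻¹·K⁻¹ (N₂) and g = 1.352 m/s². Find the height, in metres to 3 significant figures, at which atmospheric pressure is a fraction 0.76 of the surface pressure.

z ≈ 5780 m

Scale height: H = RT/g = 295 × 96.5 / 1.352 = 21056 m.
Set P/P₀ = exp(−z/H) = 0.76, so z = −H ln(0.76).
−ln(0.76) = 0.27444; z = 21056 × 0.27444 = 5778.6 m.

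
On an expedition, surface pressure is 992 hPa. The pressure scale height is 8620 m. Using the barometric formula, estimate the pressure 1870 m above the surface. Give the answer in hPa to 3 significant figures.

P ≈ 799 hPa

Barometric formula: P = P₀ exp(−z/H).
z/H = 1870.0/8620.0 = 0.21694; exp(−0.21694) = 0.80498.
P = 992 × 0.80498 = 798.54 hPa.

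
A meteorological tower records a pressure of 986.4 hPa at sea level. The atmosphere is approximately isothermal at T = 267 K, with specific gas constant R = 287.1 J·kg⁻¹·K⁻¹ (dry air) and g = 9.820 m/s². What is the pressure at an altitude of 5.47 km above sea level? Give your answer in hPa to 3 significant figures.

Scale height: H = RT/g = 287.1 × 267 / 9.820 = 7806.1 m.
Barometric formula: P = P₀ exp(−z/H).
z/H = 5470.0/7806.1 = 0.70073; exp(−0.70073) = 0.49622.
P = 986.4 × 0.49622 = 489.47 hPa.

P ≈ 489 hPa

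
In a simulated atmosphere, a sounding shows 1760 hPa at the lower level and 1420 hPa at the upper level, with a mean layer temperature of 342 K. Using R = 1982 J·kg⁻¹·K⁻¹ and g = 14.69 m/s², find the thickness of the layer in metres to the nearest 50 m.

Hypsometric equation: Δz = (R T̄/g) ln(P₁/P₂).
R T̄/g = 1982 × 342 / 14.69 = 46143 m.
ln(1760/1420) = ln(1.2394) = 0.21463.
Δz = 46143 × 0.21463 = 9903.7 m.

Δz ≈ 9900 m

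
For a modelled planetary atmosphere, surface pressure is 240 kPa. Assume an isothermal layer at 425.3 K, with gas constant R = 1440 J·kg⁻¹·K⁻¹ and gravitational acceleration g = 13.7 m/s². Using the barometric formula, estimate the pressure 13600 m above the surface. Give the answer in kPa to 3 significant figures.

P ≈ 177 kPa

Scale height: H = RT/g = 1440 × 425.3 / 13.7 = 44703 m.
Barometric formula: P = P₀ exp(−z/H).
z/H = 13600/44703 = 0.30423; exp(−0.30423) = 0.73769.
P = 240 × 0.73769 = 177.05 kPa.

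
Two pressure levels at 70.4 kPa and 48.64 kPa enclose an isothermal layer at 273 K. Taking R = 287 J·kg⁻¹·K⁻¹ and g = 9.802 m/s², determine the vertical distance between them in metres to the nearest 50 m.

Hypsometric equation: Δz = (R T̄/g) ln(P₁/P₂).
R T̄/g = 287 × 273 / 9.802 = 7993.4 m.
ln(70.4/48.64) = ln(1.4474) = 0.36977.
Δz = 7993.4 × 0.36977 = 2955.7 m.

Δz ≈ 2950 m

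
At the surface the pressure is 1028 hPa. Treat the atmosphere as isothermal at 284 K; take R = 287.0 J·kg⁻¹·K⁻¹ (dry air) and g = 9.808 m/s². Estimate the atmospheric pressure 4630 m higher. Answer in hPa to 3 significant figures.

P ≈ 589 hPa

Scale height: H = RT/g = 287.0 × 284 / 9.808 = 8310.4 m.
Barometric formula: P = P₀ exp(−z/H).
z/H = 4630.0/8310.4 = 0.55713; exp(−0.55713) = 0.57285.
P = 1028 × 0.57285 = 588.89 hPa.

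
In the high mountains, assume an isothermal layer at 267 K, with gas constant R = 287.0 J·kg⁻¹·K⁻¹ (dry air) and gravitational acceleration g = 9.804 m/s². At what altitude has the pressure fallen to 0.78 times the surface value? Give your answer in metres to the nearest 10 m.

z ≈ 1940 m

Scale height: H = RT/g = 287.0 × 267 / 9.804 = 7816.1 m.
Set P/P₀ = exp(−z/H) = 0.78, so z = −H ln(0.78).
−ln(0.78) = 0.24846; z = 7816.1 × 0.24846 = 1942.0 m.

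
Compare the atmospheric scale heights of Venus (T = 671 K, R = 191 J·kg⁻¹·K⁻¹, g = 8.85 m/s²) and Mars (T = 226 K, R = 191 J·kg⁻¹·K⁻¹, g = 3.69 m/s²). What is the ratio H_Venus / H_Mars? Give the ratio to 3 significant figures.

H = RT/g for each body.
H_Venus = 191 × 671 / 8.85 = 14481 m.
H_Mars = 191 × 226 / 3.69 = 11698 m.
H_Venus/H_Mars = 14481/11698 = 1.2379.

H_Venus/H_Mars ≈ 1.24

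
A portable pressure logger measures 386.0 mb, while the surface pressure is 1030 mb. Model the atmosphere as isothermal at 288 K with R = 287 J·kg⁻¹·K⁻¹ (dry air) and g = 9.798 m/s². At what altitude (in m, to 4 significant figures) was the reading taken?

z ≈ 8280 m

Scale height: H = RT/g = 287 × 288 / 9.798 = 8436.0 m.
Invert the barometric formula: z = H ln(P₀/P).
P₀/P = 1030/386.0 = 2.6684; ln(2.6684) = 0.98148.
z = 8436.0 × 0.98148 = 8279.8 m.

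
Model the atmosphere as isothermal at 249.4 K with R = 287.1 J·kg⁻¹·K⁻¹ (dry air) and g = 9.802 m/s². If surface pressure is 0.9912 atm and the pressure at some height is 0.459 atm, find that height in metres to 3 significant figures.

z ≈ 5620 m

Scale height: H = RT/g = 287.1 × 249.4 / 9.802 = 7304.9 m.
Invert the barometric formula: z = H ln(P₀/P).
P₀/P = 0.9912/0.459 = 2.1595; ln(2.1595) = 0.76988.
z = 7304.9 × 0.76988 = 5623.9 m.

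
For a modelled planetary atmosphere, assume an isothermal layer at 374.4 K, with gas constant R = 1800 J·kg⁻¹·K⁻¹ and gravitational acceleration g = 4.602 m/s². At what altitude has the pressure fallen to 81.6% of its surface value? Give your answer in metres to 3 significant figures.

z ≈ 29800 m

Scale height: H = RT/g = 1800 × 374.4 / 4.602 = 146440 m.
Set P/P₀ = exp(−z/H) = 0.816, so z = −H ln(0.816).
−ln(0.816) = 0.20334; z = 146440 × 0.20334 = 29777 m.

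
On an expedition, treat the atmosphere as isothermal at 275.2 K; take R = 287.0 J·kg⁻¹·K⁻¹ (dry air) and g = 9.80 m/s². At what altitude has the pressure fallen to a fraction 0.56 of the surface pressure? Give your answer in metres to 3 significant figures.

z ≈ 4670 m

Scale height: H = RT/g = 287.0 × 275.2 / 9.80 = 8059.4 m.
Set P/P₀ = exp(−z/H) = 0.56, so z = −H ln(0.56).
−ln(0.56) = 0.57982; z = 8059.4 × 0.57982 = 4673.0 m.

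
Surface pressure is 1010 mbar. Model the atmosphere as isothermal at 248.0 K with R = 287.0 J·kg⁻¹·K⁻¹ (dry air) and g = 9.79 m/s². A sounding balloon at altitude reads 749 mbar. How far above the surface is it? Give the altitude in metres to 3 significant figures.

z ≈ 2170 m

Scale height: H = RT/g = 287.0 × 248.0 / 9.79 = 7270.3 m.
Invert the barometric formula: z = H ln(P₀/P).
P₀/P = 1010/749 = 1.3485; ln(1.3485) = 0.29899.
z = 7270.3 × 0.29899 = 2173.7 m.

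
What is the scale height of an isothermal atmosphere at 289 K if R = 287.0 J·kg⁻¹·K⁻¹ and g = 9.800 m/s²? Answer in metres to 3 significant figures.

H ≈ 8460 m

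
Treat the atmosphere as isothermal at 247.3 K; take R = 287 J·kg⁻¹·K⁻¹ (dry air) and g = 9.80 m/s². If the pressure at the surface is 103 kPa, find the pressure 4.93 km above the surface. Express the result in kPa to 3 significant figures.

Scale height: H = RT/g = 287 × 247.3 / 9.80 = 7242.4 m.
Barometric formula: P = P₀ exp(−z/H).
z/H = 4930.0/7242.4 = 0.68071; exp(−0.68071) = 0.50626.
P = 103 × 0.50626 = 52.145 kPa.

P ≈ 52.1 kPa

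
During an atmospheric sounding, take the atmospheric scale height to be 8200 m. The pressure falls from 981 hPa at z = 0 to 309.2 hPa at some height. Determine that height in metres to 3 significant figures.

Invert the barometric formula: z = H ln(P₀/P).
P₀/P = 981/309.2 = 3.1727; ln(3.1727) = 1.1546.
z = 8200.0 × 1.1546 = 9467.7 m.

z ≈ 9470 m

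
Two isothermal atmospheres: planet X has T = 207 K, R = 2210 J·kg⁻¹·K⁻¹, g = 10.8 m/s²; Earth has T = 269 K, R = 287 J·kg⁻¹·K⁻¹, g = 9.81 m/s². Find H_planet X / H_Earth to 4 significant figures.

H = RT/g for each body.
H_planet X = 2210 × 207 / 10.8 = 42358 m.
H_Earth = 287 × 269 / 9.81 = 7869.8 m.
H_planet X/H_Earth = 42358/7869.8 = 5.3823.

H_planet X/H_Earth ≈ 5.382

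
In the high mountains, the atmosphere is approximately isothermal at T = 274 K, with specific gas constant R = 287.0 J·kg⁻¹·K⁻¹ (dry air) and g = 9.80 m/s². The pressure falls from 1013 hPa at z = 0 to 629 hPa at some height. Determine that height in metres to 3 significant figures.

z ≈ 3820 m

Scale height: H = RT/g = 287.0 × 274 / 9.80 = 8024.3 m.
Invert the barometric formula: z = H ln(P₀/P).
P₀/P = 1013/629 = 1.6105; ln(1.6105) = 0.47654.
z = 8024.3 × 0.47654 = 3823.9 m.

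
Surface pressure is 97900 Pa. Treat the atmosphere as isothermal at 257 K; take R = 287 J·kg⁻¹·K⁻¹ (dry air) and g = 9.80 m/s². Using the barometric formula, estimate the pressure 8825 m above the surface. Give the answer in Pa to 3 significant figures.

P ≈ 30300 Pa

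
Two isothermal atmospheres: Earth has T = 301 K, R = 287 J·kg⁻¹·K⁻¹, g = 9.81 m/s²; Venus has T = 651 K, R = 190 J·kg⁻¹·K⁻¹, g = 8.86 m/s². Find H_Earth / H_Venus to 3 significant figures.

H_Earth/H_Venus ≈ 0.631

H = RT/g for each body.
H_Earth = 287 × 301 / 9.81 = 8806.0 m.
H_Venus = 190 × 651 / 8.86 = 13960 m.
H_Earth/H_Venus = 8806.0/13960 = 0.63080.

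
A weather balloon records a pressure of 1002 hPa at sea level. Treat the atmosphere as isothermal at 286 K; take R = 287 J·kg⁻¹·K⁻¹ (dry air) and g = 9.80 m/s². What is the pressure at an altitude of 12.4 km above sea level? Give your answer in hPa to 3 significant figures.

Scale height: H = RT/g = 287 × 286 / 9.80 = 8375.7 m.
Barometric formula: P = P₀ exp(−z/H).
z/H = 12400/8375.7 = 1.4805; exp(−1.4805) = 0.22752.
P = 1002 × 0.22752 = 227.98 hPa.

P ≈ 228 hPa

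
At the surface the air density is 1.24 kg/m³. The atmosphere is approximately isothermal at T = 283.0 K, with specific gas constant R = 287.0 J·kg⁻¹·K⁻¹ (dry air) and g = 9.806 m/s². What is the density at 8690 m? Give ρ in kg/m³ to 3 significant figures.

Scale height: H = RT/g = 287.0 × 283.0 / 9.806 = 8282.8 m.
In an isothermal atmosphere, density decays like pressure: ρ = ρ₀ exp(−z/H).
z/H = 8690.0/8282.8 = 1.0492; exp(−1.0492) = 0.35022.
ρ = 1.24 × 0.35022 = 0.43427 kg/m³.

ρ ≈ 0.434 kg/m³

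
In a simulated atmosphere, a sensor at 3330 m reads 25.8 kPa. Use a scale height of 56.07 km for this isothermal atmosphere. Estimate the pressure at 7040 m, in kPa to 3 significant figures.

P ≈ 24.1 kPa

Between two levels, P₂ = P₁ exp(−Δz/H) with Δz = z₂ − z₁.
Δz = 7040.0 − 3330.0 = 3710.0 m; Δz/H = 3710.0/56070 = 0.066167.
P₂ = 25.8 × exp(−0.066167) = 25.8 × 0.93597 = 24.148 kPa.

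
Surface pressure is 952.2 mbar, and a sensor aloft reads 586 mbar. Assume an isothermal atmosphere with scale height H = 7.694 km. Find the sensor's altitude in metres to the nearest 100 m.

z ≈ 3700 m

Invert the barometric formula: z = H ln(P₀/P).
P₀/P = 952.2/586 = 1.6249; ln(1.6249) = 0.48545.
z = 7694.0 × 0.48545 = 3735.1 m.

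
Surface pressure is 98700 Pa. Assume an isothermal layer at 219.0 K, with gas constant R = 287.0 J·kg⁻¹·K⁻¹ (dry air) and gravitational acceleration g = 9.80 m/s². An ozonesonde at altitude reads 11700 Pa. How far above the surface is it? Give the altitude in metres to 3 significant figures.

Scale height: H = RT/g = 287.0 × 219.0 / 9.80 = 6413.6 m.
Invert the barometric formula: z = H ln(P₀/P).
P₀/P = 98700/11700 = 8.4359; ln(8.4359) = 2.1325.
z = 6413.6 × 2.1325 = 13677 m.

z ≈ 13700 m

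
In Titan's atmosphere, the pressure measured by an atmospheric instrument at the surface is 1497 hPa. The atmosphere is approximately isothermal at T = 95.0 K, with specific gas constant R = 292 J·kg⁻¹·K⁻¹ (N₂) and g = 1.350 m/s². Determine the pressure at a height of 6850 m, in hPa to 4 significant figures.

P ≈ 1073 hPa

Scale height: H = RT/g = 292 × 95.0 / 1.350 = 20548 m.
Barometric formula: P = P₀ exp(−z/H).
z/H = 6850.0/20548 = 0.33337; exp(−0.33337) = 0.71651.
P = 1497 × 0.71651 = 1072.6 hPa.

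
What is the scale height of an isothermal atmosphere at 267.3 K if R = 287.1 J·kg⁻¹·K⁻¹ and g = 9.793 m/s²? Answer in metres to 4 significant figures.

The scale height of an isothermal atmosphere is H = RT/g.
H = 287.1 × 267.3 / 9.793 = 76742/9.793 = 7836.4 m.

H ≈ 7836 m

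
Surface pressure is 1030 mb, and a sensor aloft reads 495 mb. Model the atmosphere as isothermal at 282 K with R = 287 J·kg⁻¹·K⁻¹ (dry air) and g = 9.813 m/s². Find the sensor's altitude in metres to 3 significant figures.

z ≈ 6040 m

Scale height: H = RT/g = 287 × 282 / 9.813 = 8247.6 m.
Invert the barometric formula: z = H ln(P₀/P).
P₀/P = 1030/495 = 2.0808; ln(2.0808) = 0.73275.
z = 8247.6 × 0.73275 = 6043.4 m.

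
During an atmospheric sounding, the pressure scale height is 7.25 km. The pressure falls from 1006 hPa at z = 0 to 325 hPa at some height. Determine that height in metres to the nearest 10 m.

z ≈ 8190 m

Invert the barometric formula: z = H ln(P₀/P).
P₀/P = 1006/325 = 3.0954; ln(3.0954) = 1.1299.
z = 7250.0 × 1.1299 = 8191.8 m.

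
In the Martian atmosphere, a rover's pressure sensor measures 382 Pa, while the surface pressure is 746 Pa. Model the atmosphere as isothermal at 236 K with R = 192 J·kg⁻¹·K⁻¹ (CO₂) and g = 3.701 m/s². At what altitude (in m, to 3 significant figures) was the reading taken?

z ≈ 8190 m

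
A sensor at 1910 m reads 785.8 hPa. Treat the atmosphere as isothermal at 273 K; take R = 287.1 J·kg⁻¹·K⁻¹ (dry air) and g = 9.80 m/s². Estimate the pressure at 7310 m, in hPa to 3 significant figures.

P ≈ 400 hPa

Scale height: H = RT/g = 287.1 × 273 / 9.80 = 7997.8 m.
Between two levels, P₂ = P₁ exp(−Δz/H) with Δz = z₂ − z₁.
Δz = 7310.0 − 1910.0 = 5400.0 m; Δz/H = 5400.0/7997.8 = 0.67519.
P₂ = 785.8 × exp(−0.67519) = 785.8 × 0.50906 = 400.02 hPa.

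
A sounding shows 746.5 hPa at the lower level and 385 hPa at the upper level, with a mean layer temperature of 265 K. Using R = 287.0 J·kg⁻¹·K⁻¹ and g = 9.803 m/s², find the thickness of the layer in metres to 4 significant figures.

Hypsometric equation: Δz = (R T̄/g) ln(P₁/P₂).
R T̄/g = 287.0 × 265 / 9.803 = 7758.3 m.
ln(746.5/385) = ln(1.9390) = 0.66217.
Δz = 7758.3 × 0.66217 = 5137.3 m.

Δz ≈ 5137 m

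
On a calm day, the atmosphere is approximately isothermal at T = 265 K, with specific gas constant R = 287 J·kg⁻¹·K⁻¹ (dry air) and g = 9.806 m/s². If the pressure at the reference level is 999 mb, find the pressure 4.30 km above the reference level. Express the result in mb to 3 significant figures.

P ≈ 574 mb

Scale height: H = RT/g = 287 × 265 / 9.806 = 7756.0 m.
Barometric formula: P = P₀ exp(−z/H).
z/H = 4300.0/7756.0 = 0.55441; exp(−0.55441) = 0.57441.
P = 999 × 0.57441 = 573.84 mb.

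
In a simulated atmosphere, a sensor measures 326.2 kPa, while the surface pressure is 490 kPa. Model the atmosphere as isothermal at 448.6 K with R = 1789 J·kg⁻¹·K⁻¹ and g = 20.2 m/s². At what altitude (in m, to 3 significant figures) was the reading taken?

Scale height: H = RT/g = 1789 × 448.6 / 20.2 = 39730 m.
Invert the barometric formula: z = H ln(P₀/P).
P₀/P = 490/326.2 = 1.5021; ln(1.5021) = 0.40686.
z = 39730 × 0.40686 = 16165 m.

z ≈ 16200 m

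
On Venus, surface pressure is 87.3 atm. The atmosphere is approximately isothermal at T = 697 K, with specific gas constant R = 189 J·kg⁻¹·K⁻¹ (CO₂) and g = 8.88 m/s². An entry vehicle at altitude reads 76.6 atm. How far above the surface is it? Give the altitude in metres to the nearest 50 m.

Scale height: H = RT/g = 189 × 697 / 8.88 = 14835 m.
Invert the barometric formula: z = H ln(P₀/P).
P₀/P = 87.3/76.6 = 1.1397; ln(1.1397) = 0.13077.
z = 14835 × 0.13077 = 1940.0 m.

z ≈ 1950 m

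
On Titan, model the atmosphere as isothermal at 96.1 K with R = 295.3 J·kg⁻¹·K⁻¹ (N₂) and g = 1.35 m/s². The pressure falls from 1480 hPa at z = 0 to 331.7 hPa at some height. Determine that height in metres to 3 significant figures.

Scale height: H = RT/g = 295.3 × 96.1 / 1.35 = 21021 m.
Invert the barometric formula: z = H ln(P₀/P).
P₀/P = 1480/331.7 = 4.4619; ln(4.4619) = 1.4956.
z = 21021 × 1.4956 = 31439 m.

z ≈ 31400 m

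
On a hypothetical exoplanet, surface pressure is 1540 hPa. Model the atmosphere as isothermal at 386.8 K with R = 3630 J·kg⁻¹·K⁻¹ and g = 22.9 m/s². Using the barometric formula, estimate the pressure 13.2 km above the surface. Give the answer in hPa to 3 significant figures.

Scale height: H = RT/g = 3630 × 386.8 / 22.9 = 61314 m.
Barometric formula: P = P₀ exp(−z/H).
z/H = 13200/61314 = 0.21529; exp(−0.21529) = 0.80631.
P = 1540 × 0.80631 = 1241.7 hPa.

P ≈ 1240 hPa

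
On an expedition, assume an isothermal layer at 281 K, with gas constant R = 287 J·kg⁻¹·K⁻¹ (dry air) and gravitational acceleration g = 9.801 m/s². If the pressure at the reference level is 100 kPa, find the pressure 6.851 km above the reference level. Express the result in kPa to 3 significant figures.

P ≈ 43.5 kPa

Scale height: H = RT/g = 287 × 281 / 9.801 = 8228.4 m.
Barometric formula: P = P₀ exp(−z/H).
z/H = 6851.0/8228.4 = 0.83260; exp(−0.83260) = 0.43492.
P = 100 × 0.43492 = 43.492 kPa.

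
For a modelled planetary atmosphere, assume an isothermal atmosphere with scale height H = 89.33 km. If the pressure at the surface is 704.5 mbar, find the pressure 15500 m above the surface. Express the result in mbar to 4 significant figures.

P ≈ 592.3 mbar

Barometric formula: P = P₀ exp(−z/H).
z/H = 15500/89330 = 0.17351; exp(−0.17351) = 0.84071.
P = 704.5 × 0.84071 = 592.28 mbar.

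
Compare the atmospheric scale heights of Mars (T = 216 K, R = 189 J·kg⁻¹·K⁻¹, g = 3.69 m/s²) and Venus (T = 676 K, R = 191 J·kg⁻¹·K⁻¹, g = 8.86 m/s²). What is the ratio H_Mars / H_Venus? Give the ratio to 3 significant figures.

H = RT/g for each body.
H_Mars = 189 × 216 / 3.69 = 11063 m.
H_Venus = 191 × 676 / 8.86 = 14573 m.
H_Mars/H_Venus = 11063/14573 = 0.75914.

H_Mars/H_Venus ≈ 0.759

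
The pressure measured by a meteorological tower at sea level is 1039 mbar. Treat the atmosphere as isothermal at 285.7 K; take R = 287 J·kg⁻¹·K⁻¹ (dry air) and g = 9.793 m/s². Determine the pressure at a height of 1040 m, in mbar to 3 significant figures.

Scale height: H = RT/g = 287 × 285.7 / 9.793 = 8372.9 m.
Barometric formula: P = P₀ exp(−z/H).
z/H = 1040.0/8372.9 = 0.12421; exp(−0.12421) = 0.88319.
P = 1039 × 0.88319 = 917.63 mbar.

P ≈ 918 mbar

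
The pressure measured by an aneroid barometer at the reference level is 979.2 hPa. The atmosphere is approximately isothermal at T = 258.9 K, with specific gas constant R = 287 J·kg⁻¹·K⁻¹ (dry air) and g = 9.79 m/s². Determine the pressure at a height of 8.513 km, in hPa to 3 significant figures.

Scale height: H = RT/g = 287 × 258.9 / 9.79 = 7589.8 m.
Barometric formula: P = P₀ exp(−z/H).
z/H = 8513.0/7589.8 = 1.1216; exp(−1.1216) = 0.32576.
P = 979.2 × 0.32576 = 318.98 hPa.

P ≈ 319 hPa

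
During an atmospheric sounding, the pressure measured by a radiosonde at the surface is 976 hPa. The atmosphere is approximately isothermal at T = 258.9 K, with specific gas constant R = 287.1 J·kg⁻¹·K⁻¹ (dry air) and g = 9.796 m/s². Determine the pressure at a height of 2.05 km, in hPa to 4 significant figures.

P ≈ 744.9 hPa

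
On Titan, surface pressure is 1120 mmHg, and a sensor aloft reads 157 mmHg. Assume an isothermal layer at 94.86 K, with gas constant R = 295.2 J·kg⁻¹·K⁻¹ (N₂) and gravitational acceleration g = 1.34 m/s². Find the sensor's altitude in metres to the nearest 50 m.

z ≈ 41050 m

Scale height: H = RT/g = 295.2 × 94.86 / 1.34 = 20898 m.
Invert the barometric formula: z = H ln(P₀/P).
P₀/P = 1120/157 = 7.1338; ln(7.1338) = 1.9648.
z = 20898 × 1.9648 = 41060 m.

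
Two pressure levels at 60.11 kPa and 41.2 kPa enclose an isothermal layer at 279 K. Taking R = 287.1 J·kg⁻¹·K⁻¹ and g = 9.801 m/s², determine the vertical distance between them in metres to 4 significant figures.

Δz ≈ 3087 m

Hypsometric equation: Δz = (R T̄/g) ln(P₁/P₂).
R T̄/g = 287.1 × 279 / 9.801 = 8172.7 m.
ln(60.11/41.2) = ln(1.4590) = 0.37775.
Δz = 8172.7 × 0.37775 = 3087.2 m.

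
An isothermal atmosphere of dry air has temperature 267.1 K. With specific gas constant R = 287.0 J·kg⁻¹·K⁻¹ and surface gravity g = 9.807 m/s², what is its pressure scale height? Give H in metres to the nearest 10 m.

The scale height of an isothermal atmosphere is H = RT/g.
H = 287.0 × 267.1 / 9.807 = 76658/9.807 = 7816.7 m.

H ≈ 7820 m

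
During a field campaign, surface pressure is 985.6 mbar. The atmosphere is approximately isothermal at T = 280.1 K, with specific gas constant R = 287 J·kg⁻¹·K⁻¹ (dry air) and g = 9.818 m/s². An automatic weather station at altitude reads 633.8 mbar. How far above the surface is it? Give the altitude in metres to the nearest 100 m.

z ≈ 3600 m

Scale height: H = RT/g = 287 × 280.1 / 9.818 = 8187.9 m.
Invert the barometric formula: z = H ln(P₀/P).
P₀/P = 985.6/633.8 = 1.5551; ln(1.5551) = 0.44154.
z = 8187.9 × 0.44154 = 3615.3 m.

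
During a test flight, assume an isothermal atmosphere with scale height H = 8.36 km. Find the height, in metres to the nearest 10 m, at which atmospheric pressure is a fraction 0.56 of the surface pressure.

z ≈ 4850 m

Set P/P₀ = exp(−z/H) = 0.56, so z = −H ln(0.56).
−ln(0.56) = 0.57982; z = 8360.0 × 0.57982 = 4847.3 m.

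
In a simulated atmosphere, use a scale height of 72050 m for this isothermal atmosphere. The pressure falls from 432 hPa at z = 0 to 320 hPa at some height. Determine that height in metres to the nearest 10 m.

z ≈ 21620 m

Invert the barometric formula: z = H ln(P₀/P).
P₀/P = 432/320 = 1.3500; ln(1.3500) = 0.30010.
z = 72050 × 0.30010 = 21622 m.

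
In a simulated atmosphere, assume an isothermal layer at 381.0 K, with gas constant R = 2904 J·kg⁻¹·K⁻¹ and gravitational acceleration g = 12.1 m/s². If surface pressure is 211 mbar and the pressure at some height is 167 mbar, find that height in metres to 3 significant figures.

Scale height: H = RT/g = 2904 × 381.0 / 12.1 = 91440 m.
Invert the barometric formula: z = H ln(P₀/P).
P₀/P = 211/167 = 1.2635; ln(1.2635) = 0.23389.
z = 91440 × 0.23389 = 21387 m.

z ≈ 21400 m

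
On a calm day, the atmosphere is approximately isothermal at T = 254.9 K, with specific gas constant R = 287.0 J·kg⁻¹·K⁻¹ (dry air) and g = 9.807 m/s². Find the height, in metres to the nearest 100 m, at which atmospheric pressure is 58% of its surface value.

Scale height: H = RT/g = 287.0 × 254.9 / 9.807 = 7459.6 m.
Set P/P₀ = exp(−z/H) = 0.58, so z = −H ln(0.58).
−ln(0.58) = 0.54473; z = 7459.6 × 0.54473 = 4063.5 m.

z ≈ 4100 m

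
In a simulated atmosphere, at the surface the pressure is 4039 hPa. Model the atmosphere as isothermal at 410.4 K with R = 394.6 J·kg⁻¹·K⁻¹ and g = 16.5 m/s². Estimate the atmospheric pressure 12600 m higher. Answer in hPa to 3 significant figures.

P ≈ 1120 hPa

Scale height: H = RT/g = 394.6 × 410.4 / 16.5 = 9814.8 m.
Barometric formula: P = P₀ exp(−z/H).
z/H = 12600/9814.8 = 1.2838; exp(−1.2838) = 0.27698.
P = 4039 × 0.27698 = 1118.7 hPa.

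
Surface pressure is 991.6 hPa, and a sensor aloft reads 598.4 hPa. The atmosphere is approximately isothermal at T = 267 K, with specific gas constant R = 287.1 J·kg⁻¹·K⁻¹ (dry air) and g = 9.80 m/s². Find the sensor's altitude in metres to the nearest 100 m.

z ≈ 4000 m

Scale height: H = RT/g = 287.1 × 267 / 9.80 = 7822.0 m.
Invert the barometric formula: z = H ln(P₀/P).
P₀/P = 991.6/598.4 = 1.6571; ln(1.6571) = 0.50507.
z = 7822.0 × 0.50507 = 3950.7 m.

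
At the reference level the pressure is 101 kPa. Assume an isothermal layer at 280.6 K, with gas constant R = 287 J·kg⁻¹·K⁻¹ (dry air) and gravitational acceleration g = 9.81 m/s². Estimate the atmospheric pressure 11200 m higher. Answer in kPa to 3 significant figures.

Scale height: H = RT/g = 287 × 280.6 / 9.81 = 8209.2 m.
Barometric formula: P = P₀ exp(−z/H).
z/H = 11200/8209.2 = 1.3643; exp(−1.3643) = 0.25556.
P = 101 × 0.25556 = 25.812 kPa.

P ≈ 25.8 kPa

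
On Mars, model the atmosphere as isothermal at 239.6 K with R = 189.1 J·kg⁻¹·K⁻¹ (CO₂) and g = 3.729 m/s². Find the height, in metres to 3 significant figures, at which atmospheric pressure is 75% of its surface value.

Scale height: H = RT/g = 189.1 × 239.6 / 3.729 = 12150 m.
Set P/P₀ = exp(−z/H) = 0.75, so z = −H ln(0.75).
−ln(0.75) = 0.28768; z = 12150 × 0.28768 = 3495.3 m.

z ≈ 3500 m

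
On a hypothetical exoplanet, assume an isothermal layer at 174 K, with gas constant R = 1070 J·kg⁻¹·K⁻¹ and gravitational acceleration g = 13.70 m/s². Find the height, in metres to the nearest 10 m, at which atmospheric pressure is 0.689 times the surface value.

Scale height: H = RT/g = 1070 × 174 / 13.70 = 13590 m.
Set P/P₀ = exp(−z/H) = 0.689, so z = −H ln(0.689).
−ln(0.689) = 0.37251; z = 13590 × 0.37251 = 5062.4 m.

z ≈ 5060 m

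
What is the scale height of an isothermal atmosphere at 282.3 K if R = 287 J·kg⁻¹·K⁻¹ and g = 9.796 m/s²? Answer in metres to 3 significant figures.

The scale height of an isothermal atmosphere is H = RT/g.
H = 287 × 282.3 / 9.796 = 81020/9.796 = 8270.7 m.

H ≈ 8270 m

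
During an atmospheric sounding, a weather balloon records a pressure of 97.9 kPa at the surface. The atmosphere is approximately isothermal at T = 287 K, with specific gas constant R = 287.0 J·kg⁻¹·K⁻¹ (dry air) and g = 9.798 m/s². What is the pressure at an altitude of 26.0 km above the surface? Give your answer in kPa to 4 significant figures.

P ≈ 4.442 kPa

Scale height: H = RT/g = 287.0 × 287 / 9.798 = 8406.7 m.
Barometric formula: P = P₀ exp(−z/H).
z/H = 26000/8406.7 = 3.0928; exp(−3.0928) = 0.045375.
P = 97.9 × 0.045375 = 4.4422 kPa.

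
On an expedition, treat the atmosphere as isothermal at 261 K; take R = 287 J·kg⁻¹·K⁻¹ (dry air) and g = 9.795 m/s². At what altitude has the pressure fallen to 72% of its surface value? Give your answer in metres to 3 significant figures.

z ≈ 2510 m

Scale height: H = RT/g = 287 × 261 / 9.795 = 7647.5 m.
Set P/P₀ = exp(−z/H) = 0.72, so z = −H ln(0.72).
−ln(0.72) = 0.32850; z = 7647.5 × 0.32850 = 2512.2 m.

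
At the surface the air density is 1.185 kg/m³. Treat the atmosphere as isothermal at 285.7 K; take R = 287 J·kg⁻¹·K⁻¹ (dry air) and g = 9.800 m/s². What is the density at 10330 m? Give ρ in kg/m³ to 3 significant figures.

Scale height: H = RT/g = 287 × 285.7 / 9.800 = 8366.9 m.
In an isothermal atmosphere, density decays like pressure: ρ = ρ₀ exp(−z/H).
z/H = 10330/8366.9 = 1.2346; exp(−1.2346) = 0.29095.
ρ = 1.185 × 0.29095 = 0.34478 kg/m³.

ρ ≈ 0.345 kg/m³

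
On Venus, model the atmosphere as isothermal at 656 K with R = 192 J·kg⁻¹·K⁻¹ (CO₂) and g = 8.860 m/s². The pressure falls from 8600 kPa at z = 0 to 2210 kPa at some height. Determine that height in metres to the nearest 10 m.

z ≈ 19320 m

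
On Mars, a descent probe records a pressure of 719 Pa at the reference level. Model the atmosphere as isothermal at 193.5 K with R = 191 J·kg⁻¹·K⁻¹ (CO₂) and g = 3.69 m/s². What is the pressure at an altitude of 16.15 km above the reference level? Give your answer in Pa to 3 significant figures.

P ≈ 143 Pa

Scale height: H = RT/g = 191 × 193.5 / 3.69 = 10016 m.
Barometric formula: P = P₀ exp(−z/H).
z/H = 16150/10016 = 1.6124; exp(−1.6124) = 0.19941.
P = 719 × 0.19941 = 143.38 Pa.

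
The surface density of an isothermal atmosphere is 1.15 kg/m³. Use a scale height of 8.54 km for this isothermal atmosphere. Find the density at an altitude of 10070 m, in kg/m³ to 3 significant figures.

ρ ≈ 0.354 kg/m³

In an isothermal atmosphere, density decays like pressure: ρ = ρ₀ exp(−z/H).
z/H = 10070/8540.0 = 1.1792; exp(−1.1792) = 0.30752.
ρ = 1.15 × 0.30752 = 0.35365 kg/m³.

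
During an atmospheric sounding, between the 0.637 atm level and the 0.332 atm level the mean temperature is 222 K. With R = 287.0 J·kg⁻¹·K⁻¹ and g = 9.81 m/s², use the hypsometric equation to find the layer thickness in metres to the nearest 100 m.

Δz ≈ 4200 m

Hypsometric equation: Δz = (R T̄/g) ln(P₁/P₂).
R T̄/g = 287.0 × 222 / 9.81 = 6494.8 m.
ln(0.637/0.332) = ln(1.9187) = 0.65165.
Δz = 6494.8 × 0.65165 = 4232.3 m.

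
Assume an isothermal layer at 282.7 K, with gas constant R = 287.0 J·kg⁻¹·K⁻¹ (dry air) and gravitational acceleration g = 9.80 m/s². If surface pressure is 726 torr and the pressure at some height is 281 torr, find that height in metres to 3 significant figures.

Scale height: H = RT/g = 287.0 × 282.7 / 9.80 = 8279.1 m.
Invert the barometric formula: z = H ln(P₀/P).
P₀/P = 726/281 = 2.5836; ln(2.5836) = 0.94918.
z = 8279.1 × 0.94918 = 7858.4 m.

z ≈ 7860 m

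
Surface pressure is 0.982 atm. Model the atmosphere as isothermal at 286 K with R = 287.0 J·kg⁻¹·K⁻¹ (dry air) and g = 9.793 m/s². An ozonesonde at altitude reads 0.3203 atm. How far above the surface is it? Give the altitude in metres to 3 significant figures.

z ≈ 9390 m

Scale height: H = RT/g = 287.0 × 286 / 9.793 = 8381.7 m.
Invert the barometric formula: z = H ln(P₀/P).
P₀/P = 0.982/0.3203 = 3.0659; ln(3.0659) = 1.1203.
z = 8381.7 × 1.1203 = 9390.0 m.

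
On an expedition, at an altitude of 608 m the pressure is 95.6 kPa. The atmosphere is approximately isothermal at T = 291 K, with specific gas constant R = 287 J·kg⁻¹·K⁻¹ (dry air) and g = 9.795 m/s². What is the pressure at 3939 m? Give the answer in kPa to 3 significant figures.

Scale height: H = RT/g = 287 × 291 / 9.795 = 8526.5 m.
Between two levels, P₂ = P₁ exp(−Δz/H) with Δz = z₂ − z₁.
Δz = 3939.0 − 608.00 = 3331.0 m; Δz/H = 3331.0/8526.5 = 0.39066.
P₂ = 95.6 × exp(−0.39066) = 95.6 × 0.67661 = 64.684 kPa.

P ≈ 64.7 kPa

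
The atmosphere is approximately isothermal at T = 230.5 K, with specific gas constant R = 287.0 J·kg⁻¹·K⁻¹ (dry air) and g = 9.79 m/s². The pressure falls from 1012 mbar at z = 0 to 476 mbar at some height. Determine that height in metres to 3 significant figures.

Scale height: H = RT/g = 287.0 × 230.5 / 9.79 = 6757.3 m.
Invert the barometric formula: z = H ln(P₀/P).
P₀/P = 1012/476 = 2.1261; ln(2.1261) = 0.75429.
z = 6757.3 × 0.75429 = 5097.0 m.

z ≈ 5100 m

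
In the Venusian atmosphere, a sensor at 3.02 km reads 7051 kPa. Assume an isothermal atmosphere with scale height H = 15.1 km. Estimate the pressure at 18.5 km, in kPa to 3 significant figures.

P ≈ 2530 kPa

Between two levels, P₂ = P₁ exp(−Δz/H) with Δz = z₂ − z₁.
Δz = 18500 − 3020.0 = 15480 m; Δz/H = 15480/15100 = 1.0252.
P₂ = 7051 × exp(−1.0252) = 7051 × 0.35872 = 2529.3 kPa.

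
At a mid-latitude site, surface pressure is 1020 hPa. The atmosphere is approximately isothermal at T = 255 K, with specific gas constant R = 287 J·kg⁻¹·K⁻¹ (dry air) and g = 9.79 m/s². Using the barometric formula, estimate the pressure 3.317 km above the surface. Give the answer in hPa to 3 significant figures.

P ≈ 654 hPa

Scale height: H = RT/g = 287 × 255 / 9.79 = 7475.5 m.
Barometric formula: P = P₀ exp(−z/H).
z/H = 3317.0/7475.5 = 0.44372; exp(−0.44372) = 0.64165.
P = 1020 × 0.64165 = 654.48 hPa.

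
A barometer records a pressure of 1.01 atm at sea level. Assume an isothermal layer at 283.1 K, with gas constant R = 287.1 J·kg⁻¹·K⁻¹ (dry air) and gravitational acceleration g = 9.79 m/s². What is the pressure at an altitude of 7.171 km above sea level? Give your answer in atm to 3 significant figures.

Scale height: H = RT/g = 287.1 × 283.1 / 9.79 = 8302.1 m.
Barometric formula: P = P₀ exp(−z/H).
z/H = 7171.0/8302.1 = 0.86376; exp(−0.86376) = 0.42157.
P = 1.01 × 0.42157 = 0.42579 atm.

P ≈ 0.426 atm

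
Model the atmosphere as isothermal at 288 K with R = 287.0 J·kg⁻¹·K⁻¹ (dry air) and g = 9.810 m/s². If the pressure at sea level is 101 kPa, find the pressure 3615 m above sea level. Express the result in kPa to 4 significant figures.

P ≈ 65.76 kPa

Scale height: H = RT/g = 287.0 × 288 / 9.810 = 8425.7 m.
Barometric formula: P = P₀ exp(−z/H).
z/H = 3615.0/8425.7 = 0.42904; exp(−0.42904) = 0.65113.
P = 101 × 0.65113 = 65.764 kPa.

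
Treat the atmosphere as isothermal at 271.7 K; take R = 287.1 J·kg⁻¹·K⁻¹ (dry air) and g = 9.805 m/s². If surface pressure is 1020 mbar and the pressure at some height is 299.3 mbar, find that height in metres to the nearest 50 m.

z ≈ 9750 m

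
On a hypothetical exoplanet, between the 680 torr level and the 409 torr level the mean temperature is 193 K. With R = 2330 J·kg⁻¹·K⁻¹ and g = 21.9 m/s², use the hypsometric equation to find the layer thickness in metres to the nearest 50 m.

Δz ≈ 10450 m

Hypsometric equation: Δz = (R T̄/g) ln(P₁/P₂).
R T̄/g = 2330 × 193 / 21.9 = 20534 m.
ln(680/409) = ln(1.6626) = 0.50838.
Δz = 20534 × 0.50838 = 10439 m.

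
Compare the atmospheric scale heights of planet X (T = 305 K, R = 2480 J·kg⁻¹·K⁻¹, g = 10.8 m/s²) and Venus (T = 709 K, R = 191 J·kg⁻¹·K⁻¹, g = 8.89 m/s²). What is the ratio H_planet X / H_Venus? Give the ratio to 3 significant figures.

H = RT/g for each body.
H_planet X = 2480 × 305 / 10.8 = 70037 m.
H_Venus = 191 × 709 / 8.89 = 15233 m.
H_planet X/H_Venus = 70037/15233 = 4.5977.

H_planet X/H_Venus ≈ 4.60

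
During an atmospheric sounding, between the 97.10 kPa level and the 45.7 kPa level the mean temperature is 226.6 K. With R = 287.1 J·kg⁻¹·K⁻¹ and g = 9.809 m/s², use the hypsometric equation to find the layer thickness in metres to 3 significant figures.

Hypsometric equation: Δz = (R T̄/g) ln(P₁/P₂).
R T̄/g = 287.1 × 226.6 / 9.809 = 6632.4 m.
ln(97.10/45.7) = ln(2.1247) = 0.75363.
Δz = 6632.4 × 0.75363 = 4998.4 m.

Δz ≈ 5000 m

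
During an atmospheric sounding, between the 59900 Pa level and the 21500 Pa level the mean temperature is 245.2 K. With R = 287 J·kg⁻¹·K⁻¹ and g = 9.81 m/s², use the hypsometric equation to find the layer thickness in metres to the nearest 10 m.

Δz ≈ 7350 m

Hypsometric equation: Δz = (R T̄/g) ln(P₁/P₂).
R T̄/g = 287 × 245.2 / 9.81 = 7173.5 m.
ln(59900/21500) = ln(2.7860) = 1.0246.
Δz = 7173.5 × 1.0246 = 7350.0 m.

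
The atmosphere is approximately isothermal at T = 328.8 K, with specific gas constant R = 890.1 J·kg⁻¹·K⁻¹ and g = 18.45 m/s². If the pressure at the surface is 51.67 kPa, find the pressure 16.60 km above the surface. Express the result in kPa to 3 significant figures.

P ≈ 18.1 kPa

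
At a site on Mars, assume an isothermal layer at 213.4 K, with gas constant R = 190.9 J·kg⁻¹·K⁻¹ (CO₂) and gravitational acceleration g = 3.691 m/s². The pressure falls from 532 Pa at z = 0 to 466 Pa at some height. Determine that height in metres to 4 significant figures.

Scale height: H = RT/g = 190.9 × 213.4 / 3.691 = 11037 m.
Invert the barometric formula: z = H ln(P₀/P).
P₀/P = 532/466 = 1.1416; ln(1.1416) = 0.13243.
z = 11037 × 0.13243 = 1461.6 m.

z ≈ 1462 m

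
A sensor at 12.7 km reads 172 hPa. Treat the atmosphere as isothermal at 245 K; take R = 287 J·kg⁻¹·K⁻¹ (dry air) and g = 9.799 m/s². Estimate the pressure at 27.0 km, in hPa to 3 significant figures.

P ≈ 23.4 hPa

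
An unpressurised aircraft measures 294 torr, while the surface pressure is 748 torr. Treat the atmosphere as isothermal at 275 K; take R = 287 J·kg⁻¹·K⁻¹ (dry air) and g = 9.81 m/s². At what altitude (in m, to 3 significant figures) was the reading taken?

Scale height: H = RT/g = 287 × 275 / 9.81 = 8045.4 m.
Invert the barometric formula: z = H ln(P₀/P).
P₀/P = 748/294 = 2.5442; ln(2.5442) = 0.93382.
z = 8045.4 × 0.93382 = 7513.0 m.

z ≈ 7510 m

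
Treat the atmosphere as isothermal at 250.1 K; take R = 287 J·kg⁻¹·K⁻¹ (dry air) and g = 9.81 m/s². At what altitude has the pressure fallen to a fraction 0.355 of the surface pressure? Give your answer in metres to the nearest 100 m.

z ≈ 7600 m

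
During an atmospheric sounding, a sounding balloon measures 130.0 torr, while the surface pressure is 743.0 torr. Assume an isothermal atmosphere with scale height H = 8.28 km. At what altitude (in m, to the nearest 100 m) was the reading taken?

z ≈ 14400 m

Invert the barometric formula: z = H ln(P₀/P).
P₀/P = 743.0/130.0 = 5.7154; ln(5.7154) = 1.7432.
z = 8280.0 × 1.7432 = 14434 m.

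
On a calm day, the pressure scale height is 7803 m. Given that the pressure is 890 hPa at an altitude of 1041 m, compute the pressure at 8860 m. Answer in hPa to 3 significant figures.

P ≈ 327 hPa

Between two levels, P₂ = P₁ exp(−Δz/H) with Δz = z₂ − z₁.
Δz = 8860.0 − 1041.0 = 7819.0 m; Δz/H = 7819.0/7803.0 = 1.0021.
P₂ = 890 × exp(−1.0021) = 890 × 0.36711 = 326.73 hPa.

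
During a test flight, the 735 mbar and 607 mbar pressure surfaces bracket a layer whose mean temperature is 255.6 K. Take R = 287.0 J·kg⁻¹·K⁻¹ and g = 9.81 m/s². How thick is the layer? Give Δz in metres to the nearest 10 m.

Hypsometric equation: Δz = (R T̄/g) ln(P₁/P₂).
R T̄/g = 287.0 × 255.6 / 9.81 = 7477.8 m.
ln(735/607) = ln(1.2109) = 0.19136.
Δz = 7477.8 × 0.19136 = 1431.0 m.

Δz ≈ 1430 m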